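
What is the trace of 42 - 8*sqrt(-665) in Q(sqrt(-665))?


Tr(a + b*sqrt(d)) = (a + b*sqrt(d)) + (a - b*sqrt(d)) = 2a
= 2 * (42)
= 84

84


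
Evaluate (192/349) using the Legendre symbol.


p = 349 is prime, so compute (192/349) with the reciprocity algorithm (Jacobi-symbol steps: pull out 2s via (2/n), flip via reciprocity, reduce):
  pull out 2: (2/349) = -1  (since 349 mod 8 = 5)
  pull out 2: (2/349) = -1  (since 349 mod 8 = 5)
  pull out 2: (2/349) = -1  (since 349 mod 8 = 5)
  pull out 2: (2/349) = -1  (since 349 mod 8 = 5)
  pull out 2: (2/349) = -1  (since 349 mod 8 = 5)
  pull out 2: (2/349) = -1  (since 349 mod 8 = 5)
  reciprocity: (3/349) -> +(349/3)
  reduce: (1/3)
  (1/3) = 1
Product of signs = 1
(192/349) = 1

1


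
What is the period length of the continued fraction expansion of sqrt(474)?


Run the CF algorithm for sqrt(474).
a_0 = floor(sqrt(474)) = 21; set m_0=0, q_0=1.
Recurrence: m' = q*a - m,  q' = (d - m'^2)/q,  a' = floor((a_0 + m')/q').
  step 1: m=21, q=33, a=1
  step 2: m=12, q=10, a=3
  step 3: m=18, q=15, a=2
  step 4: m=12, q=22, a=1
  step 5: m=10, q=17, a=1
  step 6: m=7, q=25, a=1
  step 7: m=18, q=6, a=6
  step 8: m=18, q=25, a=1
  step 9: m=7, q=17, a=1
  step 10: m=10, q=22, a=1
  step 11: m=12, q=15, a=2
  step 12: m=18, q=10, a=3
  step 13: m=12, q=33, a=1
  step 14: m=21, q=1, a=42
a_14 = 2*a_0 = 42, so the period closes here.
sqrt(474) = [21; 1, 3, 2, 1, 1, 1, 6, 1, 1, 1, 2, 3, 1, 42]
Period length = 14

14


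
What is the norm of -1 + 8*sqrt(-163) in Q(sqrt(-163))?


N(a + b*sqrt(d)) = a^2 - d*b^2
= (-1)^2 - (-163)*(8)^2
= 1 + 10432
= 10433

10433


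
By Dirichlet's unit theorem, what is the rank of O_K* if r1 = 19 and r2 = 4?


By Dirichlet's unit theorem:
rank = r1 + r2 - 1
= 19 + 4 - 1
= 22

22


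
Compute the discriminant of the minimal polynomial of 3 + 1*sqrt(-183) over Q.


The element 3 + 1*sqrt(-183) has minimal polynomial:
x^2 - 6*x + 192
Discriminant = (-6)^2 - 4*(192)
= 36 - 768
= -732

-732


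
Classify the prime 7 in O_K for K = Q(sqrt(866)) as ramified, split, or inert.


K = Q(sqrt(866)). Since d mod 4 = 2, disc(K) = 3464.
Check p | disc: 3464 mod 7 = 6.
p does not divide disc. Compute Legendre symbol (d/p):
5^((7-1)/2) mod 7 = -1
(d/p) = -1, so p is inert: (p) stays prime with e=1, f=2, g=1.
Therefore p is inert.

inert


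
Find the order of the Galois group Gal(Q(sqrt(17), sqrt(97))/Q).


The 2 square roots of distinct primes are multiplicatively independent over Q,
so [K:Q] = 2^2 and Gal(K/Q) is isomorphic to (Z/2Z)^2.
|Gal| = 2^2 = 4

4


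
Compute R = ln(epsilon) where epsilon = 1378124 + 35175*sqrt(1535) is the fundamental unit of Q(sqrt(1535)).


epsilon = 1378124 + 35175*sqrt(1535)
= 2.7562e+06
R = ln(2.7562e+06)
= 14.8294

14.8294


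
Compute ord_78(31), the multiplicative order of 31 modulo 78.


We want ord_78(31), the smallest k >= 1 with 31^k = 1 mod 78.
n = 78 = 2 * 3 * 13, phi(78) = 24; the order divides phi(n).
Divisors of 24: 1, 2, 3, 4, 6, 8, 12, 24
Repeated squaring mod 78: 31^1 = 31, 31^2 = 25, 31^4 = 1, 31^8 = 1, 31^16 = 1
Test divisors in increasing order:
  k=1: 31^1 = 31 mod 78
  k=2: 31^2 = 25 mod 78
  k=3: 31^3 = 25 * 31 = 73 mod 78
  k=4: 31^4 = 1 mod 78  <- first divisor giving 1
Order = 4

4


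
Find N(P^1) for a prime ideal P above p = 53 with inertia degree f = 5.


N(P^a) = p^(a*f)
= 53^(1*5)
= 53^5
= 418195493

418195493


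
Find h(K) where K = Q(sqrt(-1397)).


K = Q(sqrt(-1397)). d mod 4 = 3, so D = disc(K) = 4d = -5588
h(K) equals the number of primitive reduced positive-definite forms (a, b, c) = a*x^2 + b*x*y + c*y^2 with b^2 - 4ac = D,
where reduced means |b| <= a <= c, with b >= 0 whenever |b| = a or a = c, and primitive means gcd(a, b, c) = 1.
Reduced forces 3a^2 <= |D| = 5588, so 1 <= a <= 43; b must have the parity of D, and c = (b^2 - D)/(4a) must be an integer >= a.
Enumerate a = 1..43, b in [-a, a]:
  a=1: (1, 0, 1397)  [1]
  a=2: (2, 2, 699)  [1]
  a=3: (3, -2, 466), (3, 2, 466)  [2]
  a=4..5: none
  a=6: (6, -2, 233), (6, 2, 233)  [2]
  a=7..8: none
  a=9: (9, -8, 157), (9, 8, 157)  [2]
  a=10: none
  a=11: (11, 0, 127)  [1]
  a=12..17: none
  a=18: (18, -10, 79), (18, 10, 79)  [2]
  a=19: (19, -6, 74), (19, 6, 74)  [2]
  a=20..21: none
  a=22: (22, 22, 69)  [1]
  a=23: (23, -22, 66), (23, 22, 66)  [2]
  a=24..26: none
  a=27: (27, -26, 58), (27, 26, 58)  [2]
  a=28: none
  a=29: (29, -26, 54), (29, 26, 54)  [2]
  a=30..32: none
  a=33: (33, -22, 46), (33, 22, 46)  [2]
  a=34..36: none
  a=37: (37, -6, 38), (37, 6, 38)  [2]
  a=38..43: none
Total reduced forms: 1 + 1 + 2 + 2 + 2 + 1 + 2 + 2 + 1 + 2 + 2 + 2 + 2 + 2 = 24
h = 24

24


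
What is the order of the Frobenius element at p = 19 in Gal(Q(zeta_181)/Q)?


The Frobenius at p in Gal(Q(zeta_n)/Q) = (Z/nZ)* is the class of p, so its order is ord_181(19), the smallest k >= 1 with 19^k = 1 mod 181.
n = 181 = 181, phi(181) = 180; the order divides phi(n).
Divisors of 180: 1, 2, 3, 4, 5, 6, 9, 10, 12, 15, 18, 20, 30, 36, 45, 60, 90, 180
Repeated squaring mod 181: 19^1 = 19, 19^2 = 180, 19^4 = 1, 19^8 = 1, 19^16 = 1, 19^32 = 1, 19^64 = 1, 19^128 = 1
Test divisors in increasing order:
  k=1: 19^1 = 19 mod 181
  k=2: 19^2 = 180 mod 181
  k=3: 19^3 = 180 * 19 = 162 mod 181
  k=4: 19^4 = 1 mod 181  <- first divisor giving 1
Order = 4

4


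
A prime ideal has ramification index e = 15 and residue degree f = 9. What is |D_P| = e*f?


|D_P| = e * f
= 15 * 9
= 135

135


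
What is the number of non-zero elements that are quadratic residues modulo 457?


For prime p, the number of non-zero quadratic residues is (p-1)/2.
= (457-1)/2
= 228

228


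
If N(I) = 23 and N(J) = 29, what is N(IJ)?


N(IJ) = N(I) * N(J)
= 23 * 29
= 667

667


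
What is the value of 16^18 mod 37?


p = 37 is prime and the exponent is (p-1)/2 = 18, so by Euler's criterion 16^18 = (16/37) = +1 or -1 mod 37.
Compute by square-and-multiply:
  18 = 16 + 2 (binary 10010)
  Repeated squaring mod 37: 16^1 = 16, 16^2 = 34, 16^4 = 9, 16^8 = 7, 16^16 = 12
  16^18 = 16^16 * 16^2 = 12 * 34 mod 37
    12 * 34 = 408 = 1 mod 37
  16^18 = 1 mod 37
Result 1: 16 is a quadratic residue mod 37.
16^18 mod 37 = 1

1


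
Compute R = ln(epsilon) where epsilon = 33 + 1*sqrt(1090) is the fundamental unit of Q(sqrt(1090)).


epsilon = 33 + 1*sqrt(1090)
= 66.0151
R = ln(66.0151)
= 4.1899

4.1899


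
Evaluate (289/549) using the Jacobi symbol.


Compute (289/549) via quadratic reciprocity:
  reciprocity: (289/549) -> +(549/289)
  reduce: (260/289)
  pull out 2: (2/289) = +1  (since 289 mod 8 = 1)
  pull out 2: (2/289) = +1  (since 289 mod 8 = 1)
  reciprocity: (65/289) -> +(289/65)
  reduce: (29/65)
  reciprocity: (29/65) -> +(65/29)
  reduce: (7/29)
  reciprocity: (7/29) -> +(29/7)
  reduce: (1/7)
  (1/7) = 1
Product of signs = 1

1


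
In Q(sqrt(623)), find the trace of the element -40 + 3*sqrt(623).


Tr(a + b*sqrt(d)) = (a + b*sqrt(d)) + (a - b*sqrt(d)) = 2a
= 2 * (-40)
= -80

-80


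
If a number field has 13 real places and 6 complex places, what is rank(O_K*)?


By Dirichlet's unit theorem:
rank = r1 + r2 - 1
= 13 + 6 - 1
= 18

18


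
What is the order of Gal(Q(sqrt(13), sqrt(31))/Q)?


The 2 square roots of distinct primes are multiplicatively independent over Q,
so [K:Q] = 2^2 and Gal(K/Q) is isomorphic to (Z/2Z)^2.
|Gal| = 2^2 = 4

4


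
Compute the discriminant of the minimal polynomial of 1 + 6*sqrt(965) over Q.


The element 1 + 6*sqrt(965) has minimal polynomial:
x^2 - 2*x - 34739
Discriminant = (-2)^2 - 4*(-34739)
= 4 + 138956
= 138960

138960


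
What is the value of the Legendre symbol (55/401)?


p = 401 is prime, so compute (55/401) with the reciprocity algorithm (Jacobi-symbol steps: pull out 2s via (2/n), flip via reciprocity, reduce):
  reciprocity: (55/401) -> +(401/55)
  reduce: (16/55)
  pull out 2: (2/55) = +1  (since 55 mod 8 = 7)
  pull out 2: (2/55) = +1  (since 55 mod 8 = 7)
  pull out 2: (2/55) = +1  (since 55 mod 8 = 7)
  pull out 2: (2/55) = +1  (since 55 mod 8 = 7)
  (1/55) = 1
Product of signs = 1
(55/401) = 1

1


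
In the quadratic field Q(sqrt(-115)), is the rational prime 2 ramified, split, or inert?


K = Q(sqrt(-115)). Since d mod 4 = 1, disc(K) = -115.
Check p | disc: -115 mod 2 = 1.
p=2 does not divide disc (d is 1 mod 4). 2 splits iff d = 1 mod 8.
d mod 8 = 5, so (d/2) = -1.
(d/p) = -1, so p is inert: (p) stays prime with e=1, f=2, g=1.
Therefore p is inert.

inert


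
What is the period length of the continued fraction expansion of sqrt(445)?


Run the CF algorithm for sqrt(445).
a_0 = floor(sqrt(445)) = 21; set m_0=0, q_0=1.
Recurrence: m' = q*a - m,  q' = (d - m'^2)/q,  a' = floor((a_0 + m')/q').
  step 1: m=21, q=4, a=10
  step 2: m=19, q=21, a=1
  step 3: m=2, q=21, a=1
  step 4: m=19, q=4, a=10
  step 5: m=21, q=1, a=42
a_5 = 2*a_0 = 42, so the period closes here.
sqrt(445) = [21; 10, 1, 1, 10, 42]
Period length = 5

5


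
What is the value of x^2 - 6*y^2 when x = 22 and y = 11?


x^2 - d*y^2
= 22^2 - 6*11^2
= 484 - 726
= -242

-242


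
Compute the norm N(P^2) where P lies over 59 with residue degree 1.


N(P^a) = p^(a*f)
= 59^(2*1)
= 59^2
= 3481

3481


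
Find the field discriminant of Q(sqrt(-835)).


For K = Q(sqrt(d)) with d squarefree: disc(K) = d if d = 1 mod 4, and disc(K) = 4d if d = 2 or 3 mod 4.
Here d = -835, and d mod 4 = 1.
d = 1 mod 4 (O_K = Z[(1+sqrt(d))/2]), so disc(K) = d = -835

-835


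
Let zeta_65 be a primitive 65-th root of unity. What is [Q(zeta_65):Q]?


The degree equals Euler's totient phi(65).
65 = 5 * 13
phi(65) = 48

48


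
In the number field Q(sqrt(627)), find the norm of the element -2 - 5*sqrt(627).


N(a + b*sqrt(d)) = a^2 - d*b^2
= (-2)^2 - (627)*(-5)^2
= 4 - 15675
= -15671

-15671


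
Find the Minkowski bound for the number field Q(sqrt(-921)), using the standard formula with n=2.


d = -921, d mod 4 = 3, so disc(K) = 4d = -3684; |disc(K)| = 3684
Imaginary quadratic field, so n = 2, s = r2 = 1, r1 = 0
M = (n!/n^n) * (4/pi)^s * sqrt(|disc(K)|) = (2!/2^2) * (4/pi)^1 * sqrt(3684)
= 0.5 * 1.273240 * 60.695964
= 38.6403

38.6403


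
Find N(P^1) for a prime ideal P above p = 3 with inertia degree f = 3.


N(P^a) = p^(a*f)
= 3^(1*3)
= 3^3
= 27

27


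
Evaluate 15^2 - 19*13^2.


x^2 - d*y^2
= 15^2 - 19*13^2
= 225 - 3211
= -2986

-2986


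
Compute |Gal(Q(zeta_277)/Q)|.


|Gal(Q(zeta_277)/Q)| = phi(277)
= 276

276


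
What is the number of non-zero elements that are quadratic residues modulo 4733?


For prime p, the number of non-zero quadratic residues is (p-1)/2.
= (4733-1)/2
= 2366

2366


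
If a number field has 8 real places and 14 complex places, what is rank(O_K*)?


By Dirichlet's unit theorem:
rank = r1 + r2 - 1
= 8 + 14 - 1
= 21

21


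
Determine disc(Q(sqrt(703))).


For K = Q(sqrt(d)) with d squarefree: disc(K) = d if d = 1 mod 4, and disc(K) = 4d if d = 2 or 3 mod 4.
Here d = 703, and d mod 4 = 3.
d = 3 mod 4, not 1 (O_K = Z[sqrt(d)]), so disc(K) = 4d = 4 * (703) = 2812

2812


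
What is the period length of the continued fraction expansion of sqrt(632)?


Run the CF algorithm for sqrt(632).
a_0 = floor(sqrt(632)) = 25; set m_0=0, q_0=1.
Recurrence: m' = q*a - m,  q' = (d - m'^2)/q,  a' = floor((a_0 + m')/q').
  step 1: m=25, q=7, a=7
  step 2: m=24, q=8, a=6
  step 3: m=24, q=7, a=7
  step 4: m=25, q=1, a=50
a_4 = 2*a_0 = 50, so the period closes here.
sqrt(632) = [25; 7, 6, 7, 50]
Period length = 4

4


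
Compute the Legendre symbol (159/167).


p = 167 is prime, so compute (159/167) with the reciprocity algorithm (Jacobi-symbol steps: pull out 2s via (2/n), flip via reciprocity, reduce):
  reciprocity: (159/167) -> -(167/159)
  reduce: (8/159)
  pull out 2: (2/159) = +1  (since 159 mod 8 = 7)
  pull out 2: (2/159) = +1  (since 159 mod 8 = 7)
  pull out 2: (2/159) = +1  (since 159 mod 8 = 7)
  (1/159) = 1
Product of signs = -1
(159/167) = -1

-1


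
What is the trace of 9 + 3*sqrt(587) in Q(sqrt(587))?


Tr(a + b*sqrt(d)) = (a + b*sqrt(d)) + (a - b*sqrt(d)) = 2a
= 2 * (9)
= 18

18


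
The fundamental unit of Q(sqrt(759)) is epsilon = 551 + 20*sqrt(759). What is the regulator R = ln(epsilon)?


epsilon = 551 + 20*sqrt(759)
= 1101.9991
R = ln(1101.9991)
= 7.0049

7.0049


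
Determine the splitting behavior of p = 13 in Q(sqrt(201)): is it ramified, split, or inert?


K = Q(sqrt(201)). Since d mod 4 = 1, disc(K) = 201.
Check p | disc: 201 mod 13 = 6.
p does not divide disc. Compute Legendre symbol (d/p):
6^((13-1)/2) mod 13 = -1
(d/p) = -1, so p is inert: (p) stays prime with e=1, f=2, g=1.
Therefore p is inert.

inert


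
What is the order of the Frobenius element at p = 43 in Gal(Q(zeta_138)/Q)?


The Frobenius at p in Gal(Q(zeta_n)/Q) = (Z/nZ)* is the class of p, so its order is ord_138(43), the smallest k >= 1 with 43^k = 1 mod 138.
n = 138 = 2 * 3 * 23, phi(138) = 44; the order divides phi(n).
Divisors of 44: 1, 2, 4, 11, 22, 44
Repeated squaring mod 138: 43^1 = 43, 43^2 = 55, 43^4 = 127, 43^8 = 121, 43^16 = 13, 43^32 = 31
Test divisors in increasing order:
  k=1: 43^1 = 43 mod 138
  k=2: 43^2 = 55 mod 138
  k=4: 43^4 = 127 mod 138
  k=11: 43^11 = 121 * 55 * 43 = 91 mod 138
  k=22: 43^22 = 13 * 127 * 55 = 1 mod 138  <- first divisor giving 1
Order = 22

22


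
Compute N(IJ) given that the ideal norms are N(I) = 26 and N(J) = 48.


N(IJ) = N(I) * N(J)
= 26 * 48
= 1248

1248


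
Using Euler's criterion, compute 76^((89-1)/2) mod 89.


p = 89 is prime and the exponent is (p-1)/2 = 44, so by Euler's criterion 76^44 = (76/89) = +1 or -1 mod 89.
Compute by square-and-multiply:
  44 = 32 + 8 + 4 (binary 101100)
  Repeated squaring mod 89: 76^1 = 76, 76^2 = 80, 76^4 = 81, 76^8 = 64, 76^16 = 2, 76^32 = 4
  76^44 = 76^32 * 76^8 * 76^4 = 4 * 64 * 81 mod 89
    4 * 64 = 256 = 78 mod 89
    78 * 81 = 6318 = 88 mod 89
  76^44 = 88 mod 89
Result 88 = p - 1 = -1 mod 89: 76 is a quadratic non-residue mod 89. As a residue in [0, p-1] the value is 88.
76^44 mod 89 = 88

88


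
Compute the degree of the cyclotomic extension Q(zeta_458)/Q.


The degree equals Euler's totient phi(458).
458 = 2 * 229
phi(458) = 228

228


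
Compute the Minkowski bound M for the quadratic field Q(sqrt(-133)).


d = -133, d mod 4 = 3, so disc(K) = 4d = -532; |disc(K)| = 532
Imaginary quadratic field, so n = 2, s = r2 = 1, r1 = 0
M = (n!/n^n) * (4/pi)^s * sqrt(|disc(K)|) = (2!/2^2) * (4/pi)^1 * sqrt(532)
= 0.5 * 1.273240 * 23.065125
= 14.6837

14.6837


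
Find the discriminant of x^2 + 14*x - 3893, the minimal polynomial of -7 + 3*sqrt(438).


The element -7 + 3*sqrt(438) has minimal polynomial:
x^2 + 14*x - 3893
Discriminant = (14)^2 - 4*(-3893)
= 196 + 15572
= 15768

15768


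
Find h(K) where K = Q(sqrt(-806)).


K = Q(sqrt(-806)). d mod 4 = 2, so D = disc(K) = 4d = -3224
h(K) equals the number of primitive reduced positive-definite forms (a, b, c) = a*x^2 + b*x*y + c*y^2 with b^2 - 4ac = D,
where reduced means |b| <= a <= c, with b >= 0 whenever |b| = a or a = c, and primitive means gcd(a, b, c) = 1.
Reduced forces 3a^2 <= |D| = 3224, so 1 <= a <= 32; b must have the parity of D, and c = (b^2 - D)/(4a) must be an integer >= a.
Enumerate a = 1..32, b in [-a, a]:
  a=1: (1, 0, 806)  [1]
  a=2: (2, 0, 403)  [1]
  a=3: (3, -2, 269), (3, 2, 269)  [2]
  a=4: none
  a=5: (5, -4, 162), (5, 4, 162)  [2]
  a=6: (6, -4, 135), (6, 4, 135)  [2]
  a=7..8: none
  a=9: (9, -4, 90), (9, 4, 90)  [2]
  a=10: (10, -4, 81), (10, 4, 81)  [2]
  a=11..12: none
  a=13: (13, 0, 62)  [1]
  a=14: none
  a=15: (15, -14, 57), (15, -4, 54), (15, 4, 54), (15, 14, 57)  [4]
  a=16..17: none
  a=18: (18, -4, 45), (18, 4, 45)  [2]
  a=19: (19, -14, 45), (19, 14, 45)  [2]
  a=20..24: none
  a=25: (25, -24, 38), (25, 24, 38)  [2]
  a=26: (26, 0, 31)  [1]
  a=27: (27, -4, 30), (27, 4, 30)  [2]
  a=28: none
  a=29: (29, -16, 30), (29, 16, 30)  [2]
  a=30..32: none
Total reduced forms: 1 + 1 + 2 + 2 + 2 + 2 + 2 + 1 + 4 + 2 + 2 + 2 + 1 + 2 + 2 = 28
h = 28

28


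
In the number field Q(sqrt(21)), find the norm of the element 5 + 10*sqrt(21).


N(a + b*sqrt(d)) = a^2 - d*b^2
= (5)^2 - (21)*(10)^2
= 25 - 2100
= -2075

-2075


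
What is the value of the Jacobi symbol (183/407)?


Compute (183/407) via quadratic reciprocity:
  reciprocity: (183/407) -> -(407/183)
  reduce: (41/183)
  reciprocity: (41/183) -> +(183/41)
  reduce: (19/41)
  reciprocity: (19/41) -> +(41/19)
  reduce: (3/19)
  reciprocity: (3/19) -> -(19/3)
  reduce: (1/3)
  (1/3) = 1
Product of signs = 1

1


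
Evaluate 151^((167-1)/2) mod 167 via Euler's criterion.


p = 167 is prime and the exponent is (p-1)/2 = 83, so by Euler's criterion 151^83 = (151/167) = +1 or -1 mod 167.
Compute by square-and-multiply:
  83 = 64 + 16 + 2 + 1 (binary 1010011)
  Repeated squaring mod 167: 151^1 = 151, 151^2 = 89, 151^4 = 72, 151^8 = 7, 151^16 = 49, 151^32 = 63, 151^64 = 128
  151^83 = 151^64 * 151^16 * 151^2 * 151^1 = 128 * 49 * 89 * 151 mod 167
    128 * 49 = 6272 = 93 mod 167
    93 * 89 = 8277 = 94 mod 167
    94 * 151 = 14194 = 166 mod 167
  151^83 = 166 mod 167
Result 166 = p - 1 = -1 mod 167: 151 is a quadratic non-residue mod 167. As a residue in [0, p-1] the value is 166.
151^83 mod 167 = 166

166


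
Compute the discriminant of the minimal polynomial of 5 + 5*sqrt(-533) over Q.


The element 5 + 5*sqrt(-533) has minimal polynomial:
x^2 - 10*x + 13350
Discriminant = (-10)^2 - 4*(13350)
= 100 - 53400
= -53300

-53300


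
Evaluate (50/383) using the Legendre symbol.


p = 383 is prime, so compute (50/383) with the reciprocity algorithm (Jacobi-symbol steps: pull out 2s via (2/n), flip via reciprocity, reduce):
  pull out 2: (2/383) = +1  (since 383 mod 8 = 7)
  reciprocity: (25/383) -> +(383/25)
  reduce: (8/25)
  pull out 2: (2/25) = +1  (since 25 mod 8 = 1)
  pull out 2: (2/25) = +1  (since 25 mod 8 = 1)
  pull out 2: (2/25) = +1  (since 25 mod 8 = 1)
  (1/25) = 1
Product of signs = 1
(50/383) = 1

1


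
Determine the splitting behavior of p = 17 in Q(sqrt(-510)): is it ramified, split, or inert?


K = Q(sqrt(-510)). Since d mod 4 = 2, disc(K) = -2040.
Check p | disc: -2040 mod 17 = 0.
p divides disc, so p ramifies: (p) = P^2 with e=2, f=1, g=1.
Therefore p is ramified.

ramified


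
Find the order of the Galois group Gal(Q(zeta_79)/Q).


|Gal(Q(zeta_79)/Q)| = phi(79)
= 78

78


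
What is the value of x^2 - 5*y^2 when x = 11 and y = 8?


x^2 - d*y^2
= 11^2 - 5*8^2
= 121 - 320
= -199

-199


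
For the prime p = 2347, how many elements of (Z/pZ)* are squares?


For prime p, the number of non-zero quadratic residues is (p-1)/2.
= (2347-1)/2
= 1173

1173


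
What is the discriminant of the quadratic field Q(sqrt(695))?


For K = Q(sqrt(d)) with d squarefree: disc(K) = d if d = 1 mod 4, and disc(K) = 4d if d = 2 or 3 mod 4.
Here d = 695, and d mod 4 = 3.
d = 3 mod 4, not 1 (O_K = Z[sqrt(d)]), so disc(K) = 4d = 4 * (695) = 2780

2780


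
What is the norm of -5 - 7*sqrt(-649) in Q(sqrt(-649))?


N(a + b*sqrt(d)) = a^2 - d*b^2
= (-5)^2 - (-649)*(-7)^2
= 25 + 31801
= 31826

31826


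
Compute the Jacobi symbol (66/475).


Compute (66/475) via quadratic reciprocity:
  pull out 2: (2/475) = -1  (since 475 mod 8 = 3)
  reciprocity: (33/475) -> +(475/33)
  reduce: (13/33)
  reciprocity: (13/33) -> +(33/13)
  reduce: (7/13)
  reciprocity: (7/13) -> +(13/7)
  reduce: (6/7)
  pull out 2: (2/7) = +1  (since 7 mod 8 = 7)
  reciprocity: (3/7) -> -(7/3)
  reduce: (1/3)
  (1/3) = 1
Product of signs = 1

1


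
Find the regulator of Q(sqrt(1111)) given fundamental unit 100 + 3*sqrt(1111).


epsilon = 100 + 3*sqrt(1111)
= 199.9950
R = ln(199.9950)
= 5.2983

5.2983


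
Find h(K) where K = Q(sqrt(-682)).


K = Q(sqrt(-682)). d mod 4 = 2, so D = disc(K) = 4d = -2728
h(K) equals the number of primitive reduced positive-definite forms (a, b, c) = a*x^2 + b*x*y + c*y^2 with b^2 - 4ac = D,
where reduced means |b| <= a <= c, with b >= 0 whenever |b| = a or a = c, and primitive means gcd(a, b, c) = 1.
Reduced forces 3a^2 <= |D| = 2728, so 1 <= a <= 30; b must have the parity of D, and c = (b^2 - D)/(4a) must be an integer >= a.
Enumerate a = 1..30, b in [-a, a]:
  a=1: (1, 0, 682)  [1]
  a=2: (2, 0, 341)  [1]
  a=3..6: none
  a=7: (7, -4, 98), (7, 4, 98)  [2]
  a=8..10: none
  a=11: (11, 0, 62)  [1]
  a=12..13: none
  a=14: (14, -4, 49), (14, 4, 49)  [2]
  a=15..16: none
  a=17: (17, -14, 43), (17, 14, 43)  [2]
  a=18..21: none
  a=22: (22, 0, 31)  [1]
  a=23: (23, -20, 34), (23, 20, 34)  [2]
  a=24..30: none
Total reduced forms: 1 + 1 + 2 + 1 + 2 + 2 + 1 + 2 = 12
h = 12

12


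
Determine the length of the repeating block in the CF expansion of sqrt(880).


Run the CF algorithm for sqrt(880).
a_0 = floor(sqrt(880)) = 29; set m_0=0, q_0=1.
Recurrence: m' = q*a - m,  q' = (d - m'^2)/q,  a' = floor((a_0 + m')/q').
  step 1: m=29, q=39, a=1
  step 2: m=10, q=20, a=1
  step 3: m=10, q=39, a=1
  step 4: m=29, q=1, a=58
a_4 = 2*a_0 = 58, so the period closes here.
sqrt(880) = [29; 1, 1, 1, 58]
Period length = 4

4


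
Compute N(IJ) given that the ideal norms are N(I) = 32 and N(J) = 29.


N(IJ) = N(I) * N(J)
= 32 * 29
= 928

928


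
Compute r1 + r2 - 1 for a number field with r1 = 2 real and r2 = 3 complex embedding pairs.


By Dirichlet's unit theorem:
rank = r1 + r2 - 1
= 2 + 3 - 1
= 4

4


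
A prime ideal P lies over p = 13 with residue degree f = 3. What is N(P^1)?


N(P^a) = p^(a*f)
= 13^(1*3)
= 13^3
= 2197

2197


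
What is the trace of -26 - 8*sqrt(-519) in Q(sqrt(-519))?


Tr(a + b*sqrt(d)) = (a + b*sqrt(d)) + (a - b*sqrt(d)) = 2a
= 2 * (-26)
= -52

-52


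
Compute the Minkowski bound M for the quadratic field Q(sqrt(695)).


d = 695, d mod 4 = 3, so disc(K) = 4d = 2780; |disc(K)| = 2780
Real quadratic field, so n = 2, s = r2 = 0, r1 = 2
M = (n!/n^n) * (4/pi)^s * sqrt(|disc(K)|) = (2!/2^2) * (4/pi)^0 * sqrt(2780)
= 0.5 * 1.000000 * 52.725705
= 26.3629

26.3629


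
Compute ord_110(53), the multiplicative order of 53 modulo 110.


We want ord_110(53), the smallest k >= 1 with 53^k = 1 mod 110.
n = 110 = 2 * 5 * 11, phi(110) = 40; the order divides phi(n).
Divisors of 40: 1, 2, 4, 5, 8, 10, 20, 40
Repeated squaring mod 110: 53^1 = 53, 53^2 = 59, 53^4 = 71, 53^8 = 91, 53^16 = 31, 53^32 = 81
Test divisors in increasing order:
  k=1: 53^1 = 53 mod 110
  k=2: 53^2 = 59 mod 110
  k=4: 53^4 = 71 mod 110
  k=5: 53^5 = 71 * 53 = 23 mod 110
  k=8: 53^8 = 91 mod 110
  k=10: 53^10 = 91 * 59 = 89 mod 110
  k=20: 53^20 = 31 * 71 = 1 mod 110  <- first divisor giving 1
Order = 20

20


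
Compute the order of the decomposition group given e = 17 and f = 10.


|D_P| = e * f
= 17 * 10
= 170

170


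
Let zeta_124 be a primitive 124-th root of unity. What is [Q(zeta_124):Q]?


The degree equals Euler's totient phi(124).
124 = 2^2 * 31
phi(124) = 60

60


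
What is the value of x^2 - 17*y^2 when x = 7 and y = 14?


x^2 - d*y^2
= 7^2 - 17*14^2
= 49 - 3332
= -3283

-3283


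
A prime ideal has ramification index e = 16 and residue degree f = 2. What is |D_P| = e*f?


|D_P| = e * f
= 16 * 2
= 32

32


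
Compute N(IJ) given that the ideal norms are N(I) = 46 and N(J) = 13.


N(IJ) = N(I) * N(J)
= 46 * 13
= 598

598


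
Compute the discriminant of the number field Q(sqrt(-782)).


For K = Q(sqrt(d)) with d squarefree: disc(K) = d if d = 1 mod 4, and disc(K) = 4d if d = 2 or 3 mod 4.
Here d = -782, and d mod 4 = 2.
d = 2 mod 4, not 1 (O_K = Z[sqrt(d)]), so disc(K) = 4d = 4 * (-782) = -3128

-3128


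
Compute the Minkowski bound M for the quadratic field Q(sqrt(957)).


d = 957, d mod 4 = 1, so disc(K) = d = 957; |disc(K)| = 957
Real quadratic field, so n = 2, s = r2 = 0, r1 = 2
M = (n!/n^n) * (4/pi)^s * sqrt(|disc(K)|) = (2!/2^2) * (4/pi)^0 * sqrt(957)
= 0.5 * 1.000000 * 30.935417
= 15.4677

15.4677


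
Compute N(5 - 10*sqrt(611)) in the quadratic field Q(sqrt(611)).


N(a + b*sqrt(d)) = a^2 - d*b^2
= (5)^2 - (611)*(-10)^2
= 25 - 61100
= -61075

-61075


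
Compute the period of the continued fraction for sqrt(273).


Run the CF algorithm for sqrt(273).
a_0 = floor(sqrt(273)) = 16; set m_0=0, q_0=1.
Recurrence: m' = q*a - m,  q' = (d - m'^2)/q,  a' = floor((a_0 + m')/q').
  step 1: m=16, q=17, a=1
  step 2: m=1, q=16, a=1
  step 3: m=15, q=3, a=10
  step 4: m=15, q=16, a=1
  step 5: m=1, q=17, a=1
  step 6: m=16, q=1, a=32
a_6 = 2*a_0 = 32, so the period closes here.
sqrt(273) = [16; 1, 1, 10, 1, 1, 32]
Period length = 6

6


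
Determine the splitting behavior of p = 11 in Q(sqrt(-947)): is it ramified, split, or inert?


K = Q(sqrt(-947)). Since d mod 4 = 1, disc(K) = -947.
Check p | disc: -947 mod 11 = 10.
p does not divide disc. Compute Legendre symbol (d/p):
10^((11-1)/2) mod 11 = -1
(d/p) = -1, so p is inert: (p) stays prime with e=1, f=2, g=1.
Therefore p is inert.

inert


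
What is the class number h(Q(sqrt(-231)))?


K = Q(sqrt(-231)). d mod 4 = 1, so D = disc(K) = d = -231
h(K) equals the number of primitive reduced positive-definite forms (a, b, c) = a*x^2 + b*x*y + c*y^2 with b^2 - 4ac = D,
where reduced means |b| <= a <= c, with b >= 0 whenever |b| = a or a = c, and primitive means gcd(a, b, c) = 1.
Reduced forces 3a^2 <= |D| = 231, so 1 <= a <= 8; b must have the parity of D, and c = (b^2 - D)/(4a) must be an integer >= a.
Enumerate a = 1..8, b in [-a, a]:
  a=1: (1, 1, 58)  [1]
  a=2: (2, -1, 29), (2, 1, 29)  [2]
  a=3: (3, 3, 20)  [1]
  a=4: (4, -3, 15), (4, 3, 15)  [2]
  a=5: (5, -3, 12), (5, 3, 12)  [2]
  a=6: (6, -3, 10), (6, 3, 10)  [2]
  a=7: (7, 7, 10)  [1]
  a=8: (8, 5, 8)  [1]
Total reduced forms: 1 + 2 + 1 + 2 + 2 + 2 + 1 + 1 = 12
h = 12

12


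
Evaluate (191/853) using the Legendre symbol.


p = 853 is prime, so compute (191/853) with the reciprocity algorithm (Jacobi-symbol steps: pull out 2s via (2/n), flip via reciprocity, reduce):
  reciprocity: (191/853) -> +(853/191)
  reduce: (89/191)
  reciprocity: (89/191) -> +(191/89)
  reduce: (13/89)
  reciprocity: (13/89) -> +(89/13)
  reduce: (11/13)
  reciprocity: (11/13) -> +(13/11)
  reduce: (2/11)
  pull out 2: (2/11) = -1  (since 11 mod 8 = 3)
  (1/11) = 1
Product of signs = -1
(191/853) = -1

-1


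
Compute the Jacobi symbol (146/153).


Compute (146/153) via quadratic reciprocity:
  pull out 2: (2/153) = +1  (since 153 mod 8 = 1)
  reciprocity: (73/153) -> +(153/73)
  reduce: (7/73)
  reciprocity: (7/73) -> +(73/7)
  reduce: (3/7)
  reciprocity: (3/7) -> -(7/3)
  reduce: (1/3)
  (1/3) = 1
Product of signs = -1

-1


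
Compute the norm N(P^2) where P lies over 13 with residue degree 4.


N(P^a) = p^(a*f)
= 13^(2*4)
= 13^8
= 815730721

815730721


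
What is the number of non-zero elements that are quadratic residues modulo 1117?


For prime p, the number of non-zero quadratic residues is (p-1)/2.
= (1117-1)/2
= 558

558


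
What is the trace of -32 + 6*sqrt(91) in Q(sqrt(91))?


Tr(a + b*sqrt(d)) = (a + b*sqrt(d)) + (a - b*sqrt(d)) = 2a
= 2 * (-32)
= -64

-64


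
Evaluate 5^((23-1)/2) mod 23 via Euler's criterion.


p = 23 is prime and the exponent is (p-1)/2 = 11, so by Euler's criterion 5^11 = (5/23) = +1 or -1 mod 23.
Compute by square-and-multiply:
  11 = 8 + 2 + 1 (binary 1011)
  Repeated squaring mod 23: 5^1 = 5, 5^2 = 2, 5^4 = 4, 5^8 = 16
  5^11 = 5^8 * 5^2 * 5^1 = 16 * 2 * 5 mod 23
    16 * 2 = 32 = 9 mod 23
    9 * 5 = 45 = 22 mod 23
  5^11 = 22 mod 23
Result 22 = p - 1 = -1 mod 23: 5 is a quadratic non-residue mod 23. As a residue in [0, p-1] the value is 22.
5^11 mod 23 = 22

22


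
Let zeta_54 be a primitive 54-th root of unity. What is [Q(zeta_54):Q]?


The degree equals Euler's totient phi(54).
54 = 2 * 3^3
phi(54) = 18

18


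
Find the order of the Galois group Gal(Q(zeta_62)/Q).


|Gal(Q(zeta_62)/Q)| = phi(62)
= 30

30


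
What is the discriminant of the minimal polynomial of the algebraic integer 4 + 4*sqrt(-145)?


The element 4 + 4*sqrt(-145) has minimal polynomial:
x^2 - 8*x + 2336
Discriminant = (-8)^2 - 4*(2336)
= 64 - 9344
= -9280

-9280


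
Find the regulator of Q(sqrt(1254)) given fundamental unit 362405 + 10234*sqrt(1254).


epsilon = 362405 + 10234*sqrt(1254)
= 724810.0000
R = ln(724810.0000)
= 13.4937

13.4937


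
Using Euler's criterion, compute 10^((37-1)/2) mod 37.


p = 37 is prime and the exponent is (p-1)/2 = 18, so by Euler's criterion 10^18 = (10/37) = +1 or -1 mod 37.
Compute by square-and-multiply:
  18 = 16 + 2 (binary 10010)
  Repeated squaring mod 37: 10^1 = 10, 10^2 = 26, 10^4 = 10, 10^8 = 26, 10^16 = 10
  10^18 = 10^16 * 10^2 = 10 * 26 mod 37
    10 * 26 = 260 = 1 mod 37
  10^18 = 1 mod 37
Result 1: 10 is a quadratic residue mod 37.
10^18 mod 37 = 1

1


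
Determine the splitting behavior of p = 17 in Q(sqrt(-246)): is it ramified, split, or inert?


K = Q(sqrt(-246)). Since d mod 4 = 2, disc(K) = -984.
Check p | disc: -984 mod 17 = 2.
p does not divide disc. Compute Legendre symbol (d/p):
9^((17-1)/2) mod 17 = 1
(d/p) = 1, so p splits: (p) = P*P' with e=1, f=1, g=2.
Therefore p is split.

split


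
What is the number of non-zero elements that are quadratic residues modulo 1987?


For prime p, the number of non-zero quadratic residues is (p-1)/2.
= (1987-1)/2
= 993

993


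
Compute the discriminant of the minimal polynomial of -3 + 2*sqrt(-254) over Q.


The element -3 + 2*sqrt(-254) has minimal polynomial:
x^2 + 6*x + 1025
Discriminant = (6)^2 - 4*(1025)
= 36 - 4100
= -4064

-4064


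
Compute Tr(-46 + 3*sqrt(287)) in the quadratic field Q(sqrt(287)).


Tr(a + b*sqrt(d)) = (a + b*sqrt(d)) + (a - b*sqrt(d)) = 2a
= 2 * (-46)
= -92

-92


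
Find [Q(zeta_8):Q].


The degree equals Euler's totient phi(8).
8 = 2^3
phi(8) = 4

4


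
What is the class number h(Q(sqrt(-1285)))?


K = Q(sqrt(-1285)). d mod 4 = 3, so D = disc(K) = 4d = -5140
h(K) equals the number of primitive reduced positive-definite forms (a, b, c) = a*x^2 + b*x*y + c*y^2 with b^2 - 4ac = D,
where reduced means |b| <= a <= c, with b >= 0 whenever |b| = a or a = c, and primitive means gcd(a, b, c) = 1.
Reduced forces 3a^2 <= |D| = 5140, so 1 <= a <= 41; b must have the parity of D, and c = (b^2 - D)/(4a) must be an integer >= a.
Enumerate a = 1..41, b in [-a, a]:
  a=1: (1, 0, 1285)  [1]
  a=2: (2, 2, 643)  [1]
  a=3..4: none
  a=5: (5, 0, 257)  [1]
  a=6..9: none
  a=10: (10, 10, 131)  [1]
  a=11..18: none
  a=19: (19, -16, 71), (19, 16, 71)  [2]
  a=20..22: none
  a=23: (23, -14, 58), (23, 14, 58)  [2]
  a=24..28: none
  a=29: (29, -14, 46), (29, 14, 46)  [2]
  a=30..36: none
  a=37: (37, -22, 38), (37, 22, 38)  [2]
  a=38..41: none
Total reduced forms: 1 + 1 + 1 + 1 + 2 + 2 + 2 + 2 = 12
h = 12

12


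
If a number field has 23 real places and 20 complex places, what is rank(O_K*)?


By Dirichlet's unit theorem:
rank = r1 + r2 - 1
= 23 + 20 - 1
= 42

42


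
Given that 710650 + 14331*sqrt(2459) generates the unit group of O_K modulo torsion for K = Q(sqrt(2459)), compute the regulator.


epsilon = 710650 + 14331*sqrt(2459)
= 1.4213e+06
R = ln(1.4213e+06)
= 14.1671

14.1671


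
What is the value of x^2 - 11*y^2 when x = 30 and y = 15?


x^2 - d*y^2
= 30^2 - 11*15^2
= 900 - 2475
= -1575

-1575


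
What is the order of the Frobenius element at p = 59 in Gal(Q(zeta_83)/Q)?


The Frobenius at p in Gal(Q(zeta_n)/Q) = (Z/nZ)* is the class of p, so its order is ord_83(59), the smallest k >= 1 with 59^k = 1 mod 83.
n = 83 = 83, phi(83) = 82; the order divides phi(n).
Divisors of 82: 1, 2, 41, 82
Repeated squaring mod 83: 59^1 = 59, 59^2 = 78, 59^4 = 25, 59^8 = 44, 59^16 = 27, 59^32 = 65, 59^64 = 75
Test divisors in increasing order:
  k=1: 59^1 = 59 mod 83
  k=2: 59^2 = 78 mod 83
  k=41: 59^41 = 65 * 44 * 59 = 1 mod 83  <- first divisor giving 1
Order = 41

41


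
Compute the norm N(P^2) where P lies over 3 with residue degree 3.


N(P^a) = p^(a*f)
= 3^(2*3)
= 3^6
= 729

729


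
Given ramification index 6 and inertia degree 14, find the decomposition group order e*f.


|D_P| = e * f
= 6 * 14
= 84

84


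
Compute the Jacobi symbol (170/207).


Compute (170/207) via quadratic reciprocity:
  pull out 2: (2/207) = +1  (since 207 mod 8 = 7)
  reciprocity: (85/207) -> +(207/85)
  reduce: (37/85)
  reciprocity: (37/85) -> +(85/37)
  reduce: (11/37)
  reciprocity: (11/37) -> +(37/11)
  reduce: (4/11)
  pull out 2: (2/11) = -1  (since 11 mod 8 = 3)
  pull out 2: (2/11) = -1  (since 11 mod 8 = 3)
  (1/11) = 1
Product of signs = 1

1


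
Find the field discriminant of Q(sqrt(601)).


For K = Q(sqrt(d)) with d squarefree: disc(K) = d if d = 1 mod 4, and disc(K) = 4d if d = 2 or 3 mod 4.
Here d = 601, and d mod 4 = 1.
d = 1 mod 4 (O_K = Z[(1+sqrt(d))/2]), so disc(K) = d = 601

601


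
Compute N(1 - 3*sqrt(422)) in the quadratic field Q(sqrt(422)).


N(a + b*sqrt(d)) = a^2 - d*b^2
= (1)^2 - (422)*(-3)^2
= 1 - 3798
= -3797

-3797


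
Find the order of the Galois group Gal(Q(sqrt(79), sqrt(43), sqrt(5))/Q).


The 3 square roots of distinct primes are multiplicatively independent over Q,
so [K:Q] = 2^3 and Gal(K/Q) is isomorphic to (Z/2Z)^3.
|Gal| = 2^3 = 8

8


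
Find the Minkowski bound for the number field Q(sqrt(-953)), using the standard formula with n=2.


d = -953, d mod 4 = 3, so disc(K) = 4d = -3812; |disc(K)| = 3812
Imaginary quadratic field, so n = 2, s = r2 = 1, r1 = 0
M = (n!/n^n) * (4/pi)^s * sqrt(|disc(K)|) = (2!/2^2) * (4/pi)^1 * sqrt(3812)
= 0.5 * 1.273240 * 61.741396
= 39.3058

39.3058


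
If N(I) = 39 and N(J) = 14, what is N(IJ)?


N(IJ) = N(I) * N(J)
= 39 * 14
= 546

546


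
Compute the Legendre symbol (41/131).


p = 131 is prime, so compute (41/131) with the reciprocity algorithm (Jacobi-symbol steps: pull out 2s via (2/n), flip via reciprocity, reduce):
  reciprocity: (41/131) -> +(131/41)
  reduce: (8/41)
  pull out 2: (2/41) = +1  (since 41 mod 8 = 1)
  pull out 2: (2/41) = +1  (since 41 mod 8 = 1)
  pull out 2: (2/41) = +1  (since 41 mod 8 = 1)
  (1/41) = 1
Product of signs = 1
(41/131) = 1

1


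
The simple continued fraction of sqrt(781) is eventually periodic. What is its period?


Run the CF algorithm for sqrt(781).
a_0 = floor(sqrt(781)) = 27; set m_0=0, q_0=1.
Recurrence: m' = q*a - m,  q' = (d - m'^2)/q,  a' = floor((a_0 + m')/q').
  step 1: m=27, q=52, a=1
  step 2: m=25, q=3, a=17
  step 3: m=26, q=35, a=1
  step 4: m=9, q=20, a=1
  step 5: m=11, q=33, a=1
  step 6: m=22, q=9, a=5
  step 7: m=23, q=28, a=1
  step 8: m=5, q=27, a=1
  step 9: m=22, q=11, a=4
  step 10: m=22, q=27, a=1
  step 11: m=5, q=28, a=1
  step 12: m=23, q=9, a=5
  step 13: m=22, q=33, a=1
  step 14: m=11, q=20, a=1
  step 15: m=9, q=35, a=1
  step 16: m=26, q=3, a=17
  step 17: m=25, q=52, a=1
  step 18: m=27, q=1, a=54
a_18 = 2*a_0 = 54, so the period closes here.
sqrt(781) = [27; 1, 17, 1, 1, 1, 5, 1, 1, 4, 1, 1, 5, 1, 1, 1, 17, 1, 54]
Period length = 18

18


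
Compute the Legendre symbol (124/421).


p = 421 is prime, so compute (124/421) with the reciprocity algorithm (Jacobi-symbol steps: pull out 2s via (2/n), flip via reciprocity, reduce):
  pull out 2: (2/421) = -1  (since 421 mod 8 = 5)
  pull out 2: (2/421) = -1  (since 421 mod 8 = 5)
  reciprocity: (31/421) -> +(421/31)
  reduce: (18/31)
  pull out 2: (2/31) = +1  (since 31 mod 8 = 7)
  reciprocity: (9/31) -> +(31/9)
  reduce: (4/9)
  pull out 2: (2/9) = +1  (since 9 mod 8 = 1)
  pull out 2: (2/9) = +1  (since 9 mod 8 = 1)
  (1/9) = 1
Product of signs = 1
(124/421) = 1

1


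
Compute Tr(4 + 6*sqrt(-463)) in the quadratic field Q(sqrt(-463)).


Tr(a + b*sqrt(d)) = (a + b*sqrt(d)) + (a - b*sqrt(d)) = 2a
= 2 * (4)
= 8

8


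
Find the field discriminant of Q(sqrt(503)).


For K = Q(sqrt(d)) with d squarefree: disc(K) = d if d = 1 mod 4, and disc(K) = 4d if d = 2 or 3 mod 4.
Here d = 503, and d mod 4 = 3.
d = 3 mod 4, not 1 (O_K = Z[sqrt(d)]), so disc(K) = 4d = 4 * (503) = 2012

2012


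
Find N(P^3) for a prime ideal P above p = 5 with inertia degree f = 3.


N(P^a) = p^(a*f)
= 5^(3*3)
= 5^9
= 1953125

1953125


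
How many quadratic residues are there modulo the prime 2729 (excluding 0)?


For prime p, the number of non-zero quadratic residues is (p-1)/2.
= (2729-1)/2
= 1364

1364


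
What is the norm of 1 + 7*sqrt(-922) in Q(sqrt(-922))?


N(a + b*sqrt(d)) = a^2 - d*b^2
= (1)^2 - (-922)*(7)^2
= 1 + 45178
= 45179

45179


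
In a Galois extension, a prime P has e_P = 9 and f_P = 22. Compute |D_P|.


|D_P| = e * f
= 9 * 22
= 198

198


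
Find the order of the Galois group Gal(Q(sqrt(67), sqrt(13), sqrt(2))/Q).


The 3 square roots of distinct primes are multiplicatively independent over Q,
so [K:Q] = 2^3 and Gal(K/Q) is isomorphic to (Z/2Z)^3.
|Gal| = 2^3 = 8

8


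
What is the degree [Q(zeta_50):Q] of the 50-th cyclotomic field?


The degree equals Euler's totient phi(50).
50 = 2 * 5^2
phi(50) = 20

20


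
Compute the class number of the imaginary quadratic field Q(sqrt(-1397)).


K = Q(sqrt(-1397)). d mod 4 = 3, so D = disc(K) = 4d = -5588
h(K) equals the number of primitive reduced positive-definite forms (a, b, c) = a*x^2 + b*x*y + c*y^2 with b^2 - 4ac = D,
where reduced means |b| <= a <= c, with b >= 0 whenever |b| = a or a = c, and primitive means gcd(a, b, c) = 1.
Reduced forces 3a^2 <= |D| = 5588, so 1 <= a <= 43; b must have the parity of D, and c = (b^2 - D)/(4a) must be an integer >= a.
Enumerate a = 1..43, b in [-a, a]:
  a=1: (1, 0, 1397)  [1]
  a=2: (2, 2, 699)  [1]
  a=3: (3, -2, 466), (3, 2, 466)  [2]
  a=4..5: none
  a=6: (6, -2, 233), (6, 2, 233)  [2]
  a=7..8: none
  a=9: (9, -8, 157), (9, 8, 157)  [2]
  a=10: none
  a=11: (11, 0, 127)  [1]
  a=12..17: none
  a=18: (18, -10, 79), (18, 10, 79)  [2]
  a=19: (19, -6, 74), (19, 6, 74)  [2]
  a=20..21: none
  a=22: (22, 22, 69)  [1]
  a=23: (23, -22, 66), (23, 22, 66)  [2]
  a=24..26: none
  a=27: (27, -26, 58), (27, 26, 58)  [2]
  a=28: none
  a=29: (29, -26, 54), (29, 26, 54)  [2]
  a=30..32: none
  a=33: (33, -22, 46), (33, 22, 46)  [2]
  a=34..36: none
  a=37: (37, -6, 38), (37, 6, 38)  [2]
  a=38..43: none
Total reduced forms: 1 + 1 + 2 + 2 + 2 + 1 + 2 + 2 + 1 + 2 + 2 + 2 + 2 + 2 = 24
h = 24

24


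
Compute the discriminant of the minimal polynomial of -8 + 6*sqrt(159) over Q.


The element -8 + 6*sqrt(159) has minimal polynomial:
x^2 + 16*x - 5660
Discriminant = (16)^2 - 4*(-5660)
= 256 + 22640
= 22896

22896


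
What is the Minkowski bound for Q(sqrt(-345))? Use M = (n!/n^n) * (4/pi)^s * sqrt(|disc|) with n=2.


d = -345, d mod 4 = 3, so disc(K) = 4d = -1380; |disc(K)| = 1380
Imaginary quadratic field, so n = 2, s = r2 = 1, r1 = 0
M = (n!/n^n) * (4/pi)^s * sqrt(|disc(K)|) = (2!/2^2) * (4/pi)^1 * sqrt(1380)
= 0.5 * 1.273240 * 37.148351
= 23.6494

23.6494


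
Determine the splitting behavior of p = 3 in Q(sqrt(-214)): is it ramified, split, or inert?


K = Q(sqrt(-214)). Since d mod 4 = 2, disc(K) = -856.
Check p | disc: -856 mod 3 = 2.
p does not divide disc. Compute Legendre symbol (d/p):
2^((3-1)/2) mod 3 = -1
(d/p) = -1, so p is inert: (p) stays prime with e=1, f=2, g=1.
Therefore p is inert.

inert


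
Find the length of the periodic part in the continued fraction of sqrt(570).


Run the CF algorithm for sqrt(570).
a_0 = floor(sqrt(570)) = 23; set m_0=0, q_0=1.
Recurrence: m' = q*a - m,  q' = (d - m'^2)/q,  a' = floor((a_0 + m')/q').
  step 1: m=23, q=41, a=1
  step 2: m=18, q=6, a=6
  step 3: m=18, q=41, a=1
  step 4: m=23, q=1, a=46
a_4 = 2*a_0 = 46, so the period closes here.
sqrt(570) = [23; 1, 6, 1, 46]
Period length = 4

4


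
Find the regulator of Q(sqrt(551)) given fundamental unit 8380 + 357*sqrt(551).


epsilon = 8380 + 357*sqrt(551)
= 16759.9999
R = ln(16759.9999)
= 9.7268

9.7268


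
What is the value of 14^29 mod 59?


p = 59 is prime and the exponent is (p-1)/2 = 29, so by Euler's criterion 14^29 = (14/59) = +1 or -1 mod 59.
Compute by square-and-multiply:
  29 = 16 + 8 + 4 + 1 (binary 11101)
  Repeated squaring mod 59: 14^1 = 14, 14^2 = 19, 14^4 = 7, 14^8 = 49, 14^16 = 41
  14^29 = 14^16 * 14^8 * 14^4 * 14^1 = 41 * 49 * 7 * 14 mod 59
    41 * 49 = 2009 = 3 mod 59
    3 * 7 = 21 = 21 mod 59
    21 * 14 = 294 = 58 mod 59
  14^29 = 58 mod 59
Result 58 = p - 1 = -1 mod 59: 14 is a quadratic non-residue mod 59. As a residue in [0, p-1] the value is 58.
14^29 mod 59 = 58

58
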